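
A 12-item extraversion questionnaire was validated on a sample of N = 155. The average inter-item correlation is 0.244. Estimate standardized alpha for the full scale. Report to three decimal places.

Standardized α = k·r̄ / (1 + (k−1)·r̄) = 12 × 0.244 / (1 + 11 × 0.244)
  = 2.9280 / 3.6840 = 0.795

standardized alpha = 0.795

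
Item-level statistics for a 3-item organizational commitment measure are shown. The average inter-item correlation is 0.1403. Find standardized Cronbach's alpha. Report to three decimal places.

standardized Cronbach's alpha = 0.329

Standardized α = k·r̄ / (1 + (k−1)·r̄) = 3 × 0.1403 / (1 + 2 × 0.1403)
  = 0.4209 / 1.2806 = 0.329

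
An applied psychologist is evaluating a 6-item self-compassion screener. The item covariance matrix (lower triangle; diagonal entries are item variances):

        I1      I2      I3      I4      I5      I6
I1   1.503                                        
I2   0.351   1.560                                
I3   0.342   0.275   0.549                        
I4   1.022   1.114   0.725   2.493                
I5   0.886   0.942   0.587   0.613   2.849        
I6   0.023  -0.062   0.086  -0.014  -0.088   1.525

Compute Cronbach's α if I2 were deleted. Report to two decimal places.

Cronbach's α = 0.60

Remaining items: I1, I3, I4, I5, I6 (k = 5).
Σσ²ᵢ = 1.503 + 0.549 + 2.493 + 2.849 + 1.525 = 8.919
σ²_total = 8.919 + 2 × 4.182 = 17.283
α (item deleted) = (5/4)·(1 − 8.919/17.283) = 0.60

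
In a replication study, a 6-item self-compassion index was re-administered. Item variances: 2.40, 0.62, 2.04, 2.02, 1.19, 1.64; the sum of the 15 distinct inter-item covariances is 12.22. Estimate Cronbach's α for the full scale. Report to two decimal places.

Cronbach's α = 0.85

Σσ²ᵢ = 2.40 + 0.62 + 2.04 + 2.02 + 1.19 + 1.64 = 9.91
Sum of distinct covariances = 12.22
total variance = Σσ²ᵢ + 2·Σcov = 9.91 + 2 × 12.22 = 34.35
α = (6/5)·(1 − 9.91/34.35) = 0.85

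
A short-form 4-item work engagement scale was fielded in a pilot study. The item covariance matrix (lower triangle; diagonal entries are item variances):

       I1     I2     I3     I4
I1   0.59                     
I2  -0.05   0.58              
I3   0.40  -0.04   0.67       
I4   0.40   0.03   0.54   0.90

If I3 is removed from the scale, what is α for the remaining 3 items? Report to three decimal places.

α = 0.403

Remaining items: I1, I2, I4 (k = 3).
Σσᵢ² = 0.59 + 0.58 + 0.90 = 2.07
Var(T) = 2.07 + 2 × 0.38 = 2.83
α (item deleted) = (3/2)·(1 − 2.07/2.83) = 0.403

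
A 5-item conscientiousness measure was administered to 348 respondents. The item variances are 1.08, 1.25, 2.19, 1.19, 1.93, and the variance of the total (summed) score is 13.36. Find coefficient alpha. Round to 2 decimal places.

coefficient alpha = 0.54

Σσᵢ² = 1.08 + 1.25 + 2.19 + 1.19 + 1.93 = 7.64
α = (k/(k−1))·(1 − Σσᵢ²/σ²_total) = (5/4)·(1 − 7.64/13.36) = 0.54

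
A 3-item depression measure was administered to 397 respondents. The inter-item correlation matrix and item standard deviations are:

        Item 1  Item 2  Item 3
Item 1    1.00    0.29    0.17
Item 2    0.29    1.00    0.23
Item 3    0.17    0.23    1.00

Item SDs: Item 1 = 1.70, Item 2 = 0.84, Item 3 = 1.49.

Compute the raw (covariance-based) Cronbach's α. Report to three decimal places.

α = 0.420

Σσ²ᵢ = 1.70² + 0.84² + 1.49² = 5.8157
Covariances σ_ij = r_ij · s_i · s_j:
  σ(Item 1,Item 2) = 0.29 × 1.70 × 0.84 = 0.4141
  σ(Item 1,Item 3) = 0.17 × 1.70 × 1.49 = 0.4306
  σ(Item 2,Item 3) = 0.23 × 0.84 × 1.49 = 0.2879
σ²_T = Σσ²ᵢ + 2·Σσ_ij = 5.8157 + 2 × 1.1326 = 8.0809
α = (3/2)·(1 − 5.8157/8.0809) = 0.420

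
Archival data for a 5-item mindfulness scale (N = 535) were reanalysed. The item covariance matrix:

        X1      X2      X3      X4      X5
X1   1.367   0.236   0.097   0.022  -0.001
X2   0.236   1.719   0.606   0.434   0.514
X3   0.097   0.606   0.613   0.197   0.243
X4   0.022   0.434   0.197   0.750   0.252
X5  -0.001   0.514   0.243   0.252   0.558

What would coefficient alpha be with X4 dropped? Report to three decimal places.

Remaining items: X1, X2, X3, X5 (k = 4).
sum of item variances = 1.367 + 1.719 + 0.613 + 0.558 = 4.257
σ²_T = 4.257 + 2 × 1.695 = 7.647
α (item deleted) = (4/3)·(1 − 4.257/7.647) = 0.591

α = 0.591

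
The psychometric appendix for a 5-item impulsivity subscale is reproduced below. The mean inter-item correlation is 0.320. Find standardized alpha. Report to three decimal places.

α = 0.702

Standardized α = k·r̄ / (1 + (k−1)·r̄) = 5 × 0.320 / (1 + 4 × 0.320)
  = 1.6000 / 2.2800 = 0.702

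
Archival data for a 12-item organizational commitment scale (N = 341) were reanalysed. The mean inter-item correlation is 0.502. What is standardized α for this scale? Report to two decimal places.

Standardized α = k·r̄ / (1 + (k−1)·r̄) = 12 × 0.502 / (1 + 11 × 0.502)
  = 6.0240 / 6.5220 = 0.92

α = 0.92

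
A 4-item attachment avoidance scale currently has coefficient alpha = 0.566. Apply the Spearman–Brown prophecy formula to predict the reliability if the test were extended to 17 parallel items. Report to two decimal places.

predicted reliability = 0.85

Length factor m = 17/4 = 4.2500
α' = m·α / (1 + (m−1)·α)
   = 17/4 × 0.566 / (1 + (17/4 − 1) × 0.566)
   = 2.4055 / 2.8395 = 0.85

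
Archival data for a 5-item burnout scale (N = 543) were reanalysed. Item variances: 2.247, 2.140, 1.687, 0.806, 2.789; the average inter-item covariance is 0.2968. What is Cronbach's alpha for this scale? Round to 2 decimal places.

Σσᵢ² = 2.247 + 2.140 + 1.687 + 0.806 + 2.789 = 9.669
Sum of the 10 distinct covariances = 10 × 0.2968 = 2.9680
total variance = Σσᵢ² + 2·Σcov = 9.669 + 2 × 2.9680 = 15.6050
α = (5/4)·(1 − 9.669/15.6050) = 0.48

α = 0.48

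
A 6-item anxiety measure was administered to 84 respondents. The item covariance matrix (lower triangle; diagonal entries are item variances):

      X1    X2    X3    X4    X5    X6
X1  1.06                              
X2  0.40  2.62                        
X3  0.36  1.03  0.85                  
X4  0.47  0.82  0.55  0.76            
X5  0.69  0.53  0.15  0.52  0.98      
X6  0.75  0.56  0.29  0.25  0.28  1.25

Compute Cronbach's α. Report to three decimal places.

Cronbach's α = 0.805

sum of item variances = 1.06 + 2.62 + 0.85 + 0.76 + 0.98 + 1.25 = 7.52
Σ_{i<j} σ_ij = 7.65
total variance = 7.52 + 2 × 7.65 = 22.82
α = (k/(k−1))·(1 − sum of item variances/total variance) = (6/5)·(1 − 7.52/22.82) = 0.805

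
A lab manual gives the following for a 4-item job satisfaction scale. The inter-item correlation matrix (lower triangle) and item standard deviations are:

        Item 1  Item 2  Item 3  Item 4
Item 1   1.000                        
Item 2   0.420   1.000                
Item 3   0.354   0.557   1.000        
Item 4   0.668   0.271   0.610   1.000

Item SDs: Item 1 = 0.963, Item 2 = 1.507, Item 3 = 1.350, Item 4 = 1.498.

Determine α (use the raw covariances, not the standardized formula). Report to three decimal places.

α = 0.773

Σσ²ᵢ = 0.963² + 1.507² + 1.350² + 1.498² = 7.2649
Covariances σ_ij = r_ij · s_i · s_j:
  σ(Item 1,Item 2) = 0.420 × 0.963 × 1.507 = 0.6095
  σ(Item 1,Item 3) = 0.354 × 0.963 × 1.350 = 0.4602
  σ(Item 1,Item 4) = 0.668 × 0.963 × 1.498 = 0.9636
  σ(Item 2,Item 3) = 0.557 × 1.507 × 1.350 = 1.1332
  σ(Item 2,Item 4) = 0.271 × 1.507 × 1.498 = 0.6118
  σ(Item 3,Item 4) = 0.610 × 1.350 × 1.498 = 1.2336
σ²_T = Σσ²ᵢ + 2·Σσ_ij = 7.2649 + 2 × 5.0119 = 17.2887
α = (4/3)·(1 − 7.2649/17.2887) = 0.773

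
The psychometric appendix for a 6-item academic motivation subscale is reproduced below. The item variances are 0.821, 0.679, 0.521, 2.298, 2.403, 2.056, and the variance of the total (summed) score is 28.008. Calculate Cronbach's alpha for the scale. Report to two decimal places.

Σσ²ᵢ = 0.821 + 0.679 + 0.521 + 2.298 + 2.403 + 2.056 = 8.778
α = (k/(k−1))·(1 − Σσ²ᵢ/σ²_T) = (6/5)·(1 − 8.778/28.008) = 0.82

Cronbach's alpha = 0.82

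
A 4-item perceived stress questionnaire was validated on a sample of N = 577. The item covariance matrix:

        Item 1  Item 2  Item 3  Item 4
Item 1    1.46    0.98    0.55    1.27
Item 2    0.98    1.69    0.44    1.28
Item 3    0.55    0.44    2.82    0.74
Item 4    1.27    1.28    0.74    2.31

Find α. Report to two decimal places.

α = 0.75

sum of item variances = 1.46 + 1.69 + 2.82 + 2.31 = 8.28
Sum of the distinct covariances = 5.26
total variance = 8.28 + 2 × 5.26 = 18.80
α = (k/(k−1))·(1 − sum of item variances/total variance) = (4/3)·(1 − 8.28/18.80) = 0.75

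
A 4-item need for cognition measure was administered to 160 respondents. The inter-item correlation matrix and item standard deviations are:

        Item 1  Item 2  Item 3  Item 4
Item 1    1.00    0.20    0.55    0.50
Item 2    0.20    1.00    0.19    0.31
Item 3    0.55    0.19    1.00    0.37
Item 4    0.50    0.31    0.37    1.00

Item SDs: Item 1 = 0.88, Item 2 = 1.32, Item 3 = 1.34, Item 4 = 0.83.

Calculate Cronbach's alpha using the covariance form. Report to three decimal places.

Σσ²ᵢ = 0.88² + 1.32² + 1.34² + 0.83² = 5.0013
Covariances σ_ij = r_ij · s_i · s_j:
  σ(Item 1,Item 2) = 0.20 × 0.88 × 1.32 = 0.2323
  σ(Item 1,Item 3) = 0.55 × 0.88 × 1.34 = 0.6486
  σ(Item 1,Item 4) = 0.50 × 0.88 × 0.83 = 0.3652
  σ(Item 2,Item 3) = 0.19 × 1.32 × 1.34 = 0.3361
  σ(Item 2,Item 4) = 0.31 × 1.32 × 0.83 = 0.3396
  σ(Item 3,Item 4) = 0.37 × 1.34 × 0.83 = 0.4115
σ²_T = Σσ²ᵢ + 2·Σσ_ij = 5.0013 + 2 × 2.3333 = 9.6679
α = (4/3)·(1 − 5.0013/9.6679) = 0.644

Cronbach's alpha = 0.644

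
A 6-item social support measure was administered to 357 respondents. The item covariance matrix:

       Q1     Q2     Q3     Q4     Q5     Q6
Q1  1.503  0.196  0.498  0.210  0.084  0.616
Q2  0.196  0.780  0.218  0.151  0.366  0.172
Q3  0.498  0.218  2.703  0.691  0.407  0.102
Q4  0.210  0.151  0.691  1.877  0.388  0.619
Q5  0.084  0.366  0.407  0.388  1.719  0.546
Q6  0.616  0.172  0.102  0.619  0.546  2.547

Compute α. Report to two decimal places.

ΣVar(i) = 1.503 + 0.780 + 2.703 + 1.877 + 1.719 + 2.547 = 11.129
Σ_{i<j} σ_ij = 5.264
Var(T) = 11.129 + 2 × 5.264 = 21.657
α = (k/(k−1))·(1 − ΣVar(i)/Var(T)) = (6/5)·(1 − 11.129/21.657) = 0.58

α = 0.58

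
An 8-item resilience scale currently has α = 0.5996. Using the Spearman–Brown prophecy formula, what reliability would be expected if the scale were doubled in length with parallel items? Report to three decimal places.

Length factor m = 2
α' = m·α / (1 + (m−1)·α)
   = 2 × 0.5996 / (1 + (2 − 1) × 0.5996)
   = 1.1992 / 1.5996 = 0.750

predicted reliability = 0.750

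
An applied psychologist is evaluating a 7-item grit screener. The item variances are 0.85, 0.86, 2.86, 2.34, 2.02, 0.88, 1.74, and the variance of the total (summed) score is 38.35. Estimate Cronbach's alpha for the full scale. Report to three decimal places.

Cronbach's alpha = 0.815

Σσᵢ² = 0.85 + 0.86 + 2.86 + 2.34 + 2.02 + 0.88 + 1.74 = 11.55
α = (k/(k−1))·(1 − Σσᵢ²/σ²_T) = (7/6)·(1 − 11.55/38.35) = 0.815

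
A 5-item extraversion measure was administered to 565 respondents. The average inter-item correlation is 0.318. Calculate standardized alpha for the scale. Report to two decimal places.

Standardized α = k·r̄ / (1 + (k−1)·r̄) = 5 × 0.318 / (1 + 4 × 0.318)
  = 1.5900 / 2.2720 = 0.70

α = 0.70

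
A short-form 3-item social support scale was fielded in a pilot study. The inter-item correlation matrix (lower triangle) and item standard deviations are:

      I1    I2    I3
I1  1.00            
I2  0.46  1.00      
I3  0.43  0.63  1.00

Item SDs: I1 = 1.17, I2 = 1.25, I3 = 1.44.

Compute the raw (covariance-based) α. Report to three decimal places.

α = 0.754

Σσ²ᵢ = 1.17² + 1.25² + 1.44² = 5.0050
Covariances σ_ij = r_ij · s_i · s_j:
  σ(I1,I2) = 0.46 × 1.17 × 1.25 = 0.6727
  σ(I1,I3) = 0.43 × 1.17 × 1.44 = 0.7245
  σ(I2,I3) = 0.63 × 1.25 × 1.44 = 1.1340
σ²_T = Σσ²ᵢ + 2·Σσ_ij = 5.0050 + 2 × 2.5312 = 10.0674
α = (3/2)·(1 − 5.0050/10.0674) = 0.754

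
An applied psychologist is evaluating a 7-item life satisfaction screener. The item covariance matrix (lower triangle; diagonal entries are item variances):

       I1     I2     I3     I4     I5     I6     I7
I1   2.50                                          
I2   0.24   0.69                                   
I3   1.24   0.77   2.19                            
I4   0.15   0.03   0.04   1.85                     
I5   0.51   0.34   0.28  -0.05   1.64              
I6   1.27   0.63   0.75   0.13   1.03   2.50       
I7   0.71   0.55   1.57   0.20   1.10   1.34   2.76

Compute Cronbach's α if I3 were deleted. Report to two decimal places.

α = 0.69

Remaining items: I1, I2, I4, I5, I6, I7 (k = 6).
ΣVar(i) = 2.50 + 0.69 + 1.85 + 1.64 + 2.50 + 2.76 = 11.94
σ²_T = 11.94 + 2 × 8.18 = 28.30
α (item deleted) = (6/5)·(1 − 11.94/28.30) = 0.69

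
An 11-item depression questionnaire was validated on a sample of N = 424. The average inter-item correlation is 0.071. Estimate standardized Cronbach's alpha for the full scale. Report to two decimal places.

Standardized α = k·r̄ / (1 + (k−1)·r̄) = 11 × 0.071 / (1 + 10 × 0.071)
  = 0.7810 / 1.7100 = 0.46

standardized Cronbach's alpha = 0.46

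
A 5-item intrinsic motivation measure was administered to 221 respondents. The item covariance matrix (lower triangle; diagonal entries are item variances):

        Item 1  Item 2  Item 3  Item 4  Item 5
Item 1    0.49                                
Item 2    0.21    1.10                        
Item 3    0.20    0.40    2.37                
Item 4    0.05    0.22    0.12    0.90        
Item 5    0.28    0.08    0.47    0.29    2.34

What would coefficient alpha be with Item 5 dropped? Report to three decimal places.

α = 0.441

Remaining items: Item 1, Item 2, Item 3, Item 4 (k = 4).
Σσ²ᵢ = 0.49 + 1.10 + 2.37 + 0.90 = 4.86
total variance = 4.86 + 2 × 1.20 = 7.26
α (item deleted) = (4/3)·(1 − 4.86/7.26) = 0.441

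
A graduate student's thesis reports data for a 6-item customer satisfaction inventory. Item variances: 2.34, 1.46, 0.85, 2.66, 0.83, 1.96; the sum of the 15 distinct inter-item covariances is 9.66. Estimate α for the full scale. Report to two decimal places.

α = 0.79

ΣVar(i) = 2.34 + 1.46 + 0.85 + 2.66 + 0.83 + 1.96 = 10.10
Sum of distinct covariances = 9.66
σ²_T = ΣVar(i) + 2·Σcov = 10.10 + 2 × 9.66 = 29.42
α = (6/5)·(1 − 10.10/29.42) = 0.79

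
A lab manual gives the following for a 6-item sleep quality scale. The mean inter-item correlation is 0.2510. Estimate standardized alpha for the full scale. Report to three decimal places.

α = 0.668

Standardized α = k·r̄ / (1 + (k−1)·r̄) = 6 × 0.2510 / (1 + 5 × 0.2510)
  = 1.5060 / 2.2550 = 0.668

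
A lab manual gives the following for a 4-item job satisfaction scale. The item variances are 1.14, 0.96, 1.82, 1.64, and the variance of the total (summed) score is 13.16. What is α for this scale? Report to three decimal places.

Σσ²ᵢ = 1.14 + 0.96 + 1.82 + 1.64 = 5.56
α = (k/(k−1))·(1 − Σσ²ᵢ/σ²_total) = (4/3)·(1 − 5.56/13.16) = 0.770

α = 0.770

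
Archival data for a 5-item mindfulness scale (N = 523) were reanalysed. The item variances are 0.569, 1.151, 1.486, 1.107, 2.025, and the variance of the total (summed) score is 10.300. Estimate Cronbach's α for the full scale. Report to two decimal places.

Cronbach's α = 0.48

Σσᵢ² = 0.569 + 1.151 + 1.486 + 1.107 + 2.025 = 6.338
α = (k/(k−1))·(1 − Σσᵢ²/σ²_T) = (5/4)·(1 − 6.338/10.300) = 0.48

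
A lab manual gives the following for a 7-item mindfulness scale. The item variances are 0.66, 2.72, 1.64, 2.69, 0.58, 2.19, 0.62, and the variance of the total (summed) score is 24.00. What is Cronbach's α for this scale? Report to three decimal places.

sum of item variances = 0.66 + 2.72 + 1.64 + 2.69 + 0.58 + 2.19 + 0.62 = 11.10
α = (k/(k−1))·(1 − sum of item variances/total variance) = (7/6)·(1 − 11.10/24.00) = 0.627

Cronbach's α = 0.627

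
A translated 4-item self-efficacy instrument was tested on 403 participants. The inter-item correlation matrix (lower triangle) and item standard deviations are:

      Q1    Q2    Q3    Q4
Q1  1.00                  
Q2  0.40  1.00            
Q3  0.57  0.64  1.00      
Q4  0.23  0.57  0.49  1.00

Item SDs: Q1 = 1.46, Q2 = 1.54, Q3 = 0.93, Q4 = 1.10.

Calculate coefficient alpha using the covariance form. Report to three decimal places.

Σσ²ᵢ = 1.46² + 1.54² + 0.93² + 1.10² = 6.5781
Covariances σ_ij = r_ij · s_i · s_j:
  σ(Q1,Q2) = 0.40 × 1.46 × 1.54 = 0.8994
  σ(Q1,Q3) = 0.57 × 1.46 × 0.93 = 0.7739
  σ(Q1,Q4) = 0.23 × 1.46 × 1.10 = 0.3694
  σ(Q2,Q3) = 0.64 × 1.54 × 0.93 = 0.9166
  σ(Q2,Q4) = 0.57 × 1.54 × 1.10 = 0.9656
  σ(Q3,Q4) = 0.49 × 0.93 × 1.10 = 0.5013
σ²_T = Σσ²ᵢ + 2·Σσ_ij = 6.5781 + 2 × 4.4262 = 15.4305
α = (4/3)·(1 − 6.5781/15.4305) = 0.765

coefficient alpha = 0.765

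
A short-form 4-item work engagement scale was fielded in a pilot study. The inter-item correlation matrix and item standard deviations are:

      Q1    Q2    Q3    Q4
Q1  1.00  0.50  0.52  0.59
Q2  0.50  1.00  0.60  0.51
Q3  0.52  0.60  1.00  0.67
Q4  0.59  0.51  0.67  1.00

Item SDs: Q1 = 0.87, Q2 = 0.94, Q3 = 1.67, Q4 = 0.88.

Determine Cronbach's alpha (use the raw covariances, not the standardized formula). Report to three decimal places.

Σσ²ᵢ = 0.87² + 0.94² + 1.67² + 0.88² = 5.2038
Covariances σ_ij = r_ij · s_i · s_j:
  σ(Q1,Q2) = 0.50 × 0.87 × 0.94 = 0.4089
  σ(Q1,Q3) = 0.52 × 0.87 × 1.67 = 0.7555
  σ(Q1,Q4) = 0.59 × 0.87 × 0.88 = 0.4517
  σ(Q2,Q3) = 0.60 × 0.94 × 1.67 = 0.9419
  σ(Q2,Q4) = 0.51 × 0.94 × 0.88 = 0.4219
  σ(Q3,Q4) = 0.67 × 1.67 × 0.88 = 0.9846
σ²_T = Σσ²ᵢ + 2·Σσ_ij = 5.2038 + 2 × 3.9645 = 13.1328
α = (4/3)·(1 − 5.2038/13.1328) = 0.805

Cronbach's alpha = 0.805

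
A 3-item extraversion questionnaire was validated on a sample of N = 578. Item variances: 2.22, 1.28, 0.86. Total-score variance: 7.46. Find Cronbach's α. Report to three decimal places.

Σσᵢ² = 2.22 + 1.28 + 0.86 = 4.36
α = (k/(k−1))·(1 − Σσᵢ²/σ²_total) = (3/2)·(1 − 4.36/7.46) = 0.623

Cronbach's α = 0.623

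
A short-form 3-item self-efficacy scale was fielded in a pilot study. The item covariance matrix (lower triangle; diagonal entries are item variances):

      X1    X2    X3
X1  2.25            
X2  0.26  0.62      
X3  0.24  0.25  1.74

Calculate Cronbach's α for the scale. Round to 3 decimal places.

ΣVar(i) = 2.25 + 0.62 + 1.74 = 4.61
Sum of off-diagonal covariances = 0.75
σ²_total = 4.61 + 2 × 0.75 = 6.11
α = (k/(k−1))·(1 − ΣVar(i)/σ²_total) = (3/2)·(1 − 4.61/6.11) = 0.368

Cronbach's α = 0.368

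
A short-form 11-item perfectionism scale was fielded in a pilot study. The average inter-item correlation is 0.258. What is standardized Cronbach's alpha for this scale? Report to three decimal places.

standardized Cronbach's alpha = 0.793

Standardized α = k·r̄ / (1 + (k−1)·r̄) = 11 × 0.258 / (1 + 10 × 0.258)
  = 2.8380 / 3.5800 = 0.793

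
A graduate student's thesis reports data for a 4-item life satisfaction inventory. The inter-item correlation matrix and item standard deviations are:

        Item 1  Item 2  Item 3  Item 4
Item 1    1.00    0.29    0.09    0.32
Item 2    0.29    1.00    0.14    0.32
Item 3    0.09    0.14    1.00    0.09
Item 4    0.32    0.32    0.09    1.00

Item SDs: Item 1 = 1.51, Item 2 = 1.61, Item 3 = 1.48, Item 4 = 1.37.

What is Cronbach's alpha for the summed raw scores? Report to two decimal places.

Σσ²ᵢ = 1.51² + 1.61² + 1.48² + 1.37² = 8.9395
Covariances σ_ij = r_ij · s_i · s_j:
  σ(Item 1,Item 2) = 0.29 × 1.51 × 1.61 = 0.7050
  σ(Item 1,Item 3) = 0.09 × 1.51 × 1.48 = 0.2011
  σ(Item 1,Item 4) = 0.32 × 1.51 × 1.37 = 0.6620
  σ(Item 2,Item 3) = 0.14 × 1.61 × 1.48 = 0.3336
  σ(Item 2,Item 4) = 0.32 × 1.61 × 1.37 = 0.7058
  σ(Item 3,Item 4) = 0.09 × 1.48 × 1.37 = 0.1825
σ²_T = Σσ²ᵢ + 2·Σσ_ij = 8.9395 + 2 × 2.7900 = 14.5195
α = (4/3)·(1 − 8.9395/14.5195) = 0.51

Cronbach's alpha = 0.51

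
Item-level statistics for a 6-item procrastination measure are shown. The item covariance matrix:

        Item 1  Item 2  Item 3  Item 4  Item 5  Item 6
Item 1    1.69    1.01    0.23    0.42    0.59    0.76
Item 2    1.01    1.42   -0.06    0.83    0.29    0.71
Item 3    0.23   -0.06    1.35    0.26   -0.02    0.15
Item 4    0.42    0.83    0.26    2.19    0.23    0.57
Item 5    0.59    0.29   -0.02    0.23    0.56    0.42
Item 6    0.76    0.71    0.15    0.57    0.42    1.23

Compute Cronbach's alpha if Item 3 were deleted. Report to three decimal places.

Remaining items: Item 1, Item 2, Item 4, Item 5, Item 6 (k = 5).
Σσ²ᵢ = 1.69 + 1.42 + 2.19 + 0.56 + 1.23 = 7.09
σ²_T = 7.09 + 2 × 5.83 = 18.75
α (item deleted) = (5/4)·(1 − 7.09/18.75) = 0.777

α = 0.777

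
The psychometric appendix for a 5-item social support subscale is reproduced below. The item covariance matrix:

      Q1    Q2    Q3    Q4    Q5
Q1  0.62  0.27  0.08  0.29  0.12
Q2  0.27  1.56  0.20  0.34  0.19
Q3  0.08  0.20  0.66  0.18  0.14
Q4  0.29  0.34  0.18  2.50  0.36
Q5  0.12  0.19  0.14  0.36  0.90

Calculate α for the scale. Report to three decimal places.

Σσ²ᵢ = 0.62 + 1.56 + 0.66 + 2.50 + 0.90 = 6.24
Σ_{i<j} σ_ij = 2.17
total variance = 6.24 + 2 × 2.17 = 10.58
α = (k/(k−1))·(1 − Σσ²ᵢ/total variance) = (5/4)·(1 − 6.24/10.58) = 0.513

α = 0.513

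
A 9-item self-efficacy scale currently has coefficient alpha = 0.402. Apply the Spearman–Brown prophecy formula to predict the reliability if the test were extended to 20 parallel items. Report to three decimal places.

Length factor m = 20/9 = 2.2222
α' = m·α / (1 + (m−1)·α)
   = 20/9 × 0.402 / (1 + (20/9 − 1) × 0.402)
   = 0.8933 / 1.4913 = 0.599

predicted reliability = 0.599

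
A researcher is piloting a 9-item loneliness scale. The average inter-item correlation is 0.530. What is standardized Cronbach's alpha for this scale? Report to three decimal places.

Standardized α = k·r̄ / (1 + (k−1)·r̄) = 9 × 0.530 / (1 + 8 × 0.530)
  = 4.7700 / 5.2400 = 0.910

standardized Cronbach's alpha = 0.910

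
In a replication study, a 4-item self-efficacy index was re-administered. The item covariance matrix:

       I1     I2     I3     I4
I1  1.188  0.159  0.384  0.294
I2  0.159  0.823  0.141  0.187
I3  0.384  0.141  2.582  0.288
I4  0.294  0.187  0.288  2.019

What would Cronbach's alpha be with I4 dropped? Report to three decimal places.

Remaining items: I1, I2, I3 (k = 3).
Σσ²ᵢ = 1.188 + 0.823 + 2.582 = 4.593
σ²_T = 4.593 + 2 × 0.684 = 5.961
α (item deleted) = (3/2)·(1 − 4.593/5.961) = 0.344

Cronbach's alpha = 0.344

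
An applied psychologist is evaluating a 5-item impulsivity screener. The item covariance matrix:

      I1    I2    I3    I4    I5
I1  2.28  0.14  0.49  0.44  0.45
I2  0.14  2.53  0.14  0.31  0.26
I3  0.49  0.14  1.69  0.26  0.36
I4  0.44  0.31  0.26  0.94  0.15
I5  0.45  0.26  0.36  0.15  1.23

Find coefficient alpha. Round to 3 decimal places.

Σσ²ᵢ = 2.28 + 2.53 + 1.69 + 0.94 + 1.23 = 8.67
Sum of off-diagonal covariances = 3.00
total variance = 8.67 + 2 × 3.00 = 14.67
α = (k/(k−1))·(1 − Σσ²ᵢ/total variance) = (5/4)·(1 − 8.67/14.67) = 0.511

coefficient alpha = 0.511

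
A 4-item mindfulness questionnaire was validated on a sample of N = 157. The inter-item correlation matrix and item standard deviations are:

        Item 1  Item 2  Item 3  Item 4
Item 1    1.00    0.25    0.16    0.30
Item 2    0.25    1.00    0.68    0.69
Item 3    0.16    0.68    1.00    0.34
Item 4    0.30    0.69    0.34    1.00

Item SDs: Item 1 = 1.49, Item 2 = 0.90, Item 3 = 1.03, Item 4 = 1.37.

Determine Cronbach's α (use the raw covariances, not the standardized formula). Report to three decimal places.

Σσ²ᵢ = 1.49² + 0.90² + 1.03² + 1.37² = 5.9679
Covariances σ_ij = r_ij · s_i · s_j:
  σ(Item 1,Item 2) = 0.25 × 1.49 × 0.90 = 0.3352
  σ(Item 1,Item 3) = 0.16 × 1.49 × 1.03 = 0.2456
  σ(Item 1,Item 4) = 0.30 × 1.49 × 1.37 = 0.6124
  σ(Item 2,Item 3) = 0.68 × 0.90 × 1.03 = 0.6304
  σ(Item 2,Item 4) = 0.69 × 0.90 × 1.37 = 0.8508
  σ(Item 3,Item 4) = 0.34 × 1.03 × 1.37 = 0.4798
σ²_T = Σσ²ᵢ + 2·Σσ_ij = 5.9679 + 2 × 3.1542 = 12.2763
α = (4/3)·(1 − 5.9679/12.2763) = 0.685

α = 0.685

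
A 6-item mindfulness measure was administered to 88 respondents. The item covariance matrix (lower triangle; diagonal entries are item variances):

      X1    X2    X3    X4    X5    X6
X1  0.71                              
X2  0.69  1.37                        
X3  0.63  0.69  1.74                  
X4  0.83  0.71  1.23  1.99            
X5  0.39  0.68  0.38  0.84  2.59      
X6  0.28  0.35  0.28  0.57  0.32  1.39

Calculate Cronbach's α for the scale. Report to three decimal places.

Cronbach's α = 0.773

ΣVar(i) = 0.71 + 1.37 + 1.74 + 1.99 + 2.59 + 1.39 = 9.79
Σ_{i<j} σ_ij = 8.87
Var(T) = 9.79 + 2 × 8.87 = 27.53
α = (k/(k−1))·(1 − ΣVar(i)/Var(T)) = (6/5)·(1 − 9.79/27.53) = 0.773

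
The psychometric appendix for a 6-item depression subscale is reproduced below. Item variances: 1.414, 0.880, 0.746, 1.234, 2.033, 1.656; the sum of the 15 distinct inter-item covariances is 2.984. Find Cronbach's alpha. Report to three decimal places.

Σσ²ᵢ = 1.414 + 0.880 + 0.746 + 1.234 + 2.033 + 1.656 = 7.963
Sum of distinct covariances = 2.984
σ²_T = Σσ²ᵢ + 2·Σcov = 7.963 + 2 × 2.984 = 13.931
α = (6/5)·(1 − 7.963/13.931) = 0.514

Cronbach's alpha = 0.514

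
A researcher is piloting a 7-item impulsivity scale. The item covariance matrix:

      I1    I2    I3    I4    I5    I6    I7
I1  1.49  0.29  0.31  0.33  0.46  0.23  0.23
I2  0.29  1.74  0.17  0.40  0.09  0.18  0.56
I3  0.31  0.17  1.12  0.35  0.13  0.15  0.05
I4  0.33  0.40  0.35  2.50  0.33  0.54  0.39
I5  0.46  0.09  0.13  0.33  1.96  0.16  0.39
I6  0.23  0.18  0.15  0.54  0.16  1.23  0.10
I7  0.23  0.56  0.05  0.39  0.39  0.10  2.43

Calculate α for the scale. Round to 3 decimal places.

α = 0.564

Σσ²ᵢ = 1.49 + 1.74 + 1.12 + 2.50 + 1.96 + 1.23 + 2.43 = 12.47
Sum of the distinct covariances = 5.84
σ²_total = 12.47 + 2 × 5.84 = 24.15
α = (k/(k−1))·(1 − Σσ²ᵢ/σ²_total) = (7/6)·(1 − 12.47/24.15) = 0.564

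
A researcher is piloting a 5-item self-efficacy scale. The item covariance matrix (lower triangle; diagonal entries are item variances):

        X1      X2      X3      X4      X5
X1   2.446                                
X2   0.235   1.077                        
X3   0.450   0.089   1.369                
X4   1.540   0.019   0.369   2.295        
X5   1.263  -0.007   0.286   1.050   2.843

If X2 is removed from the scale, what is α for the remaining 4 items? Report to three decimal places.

Remaining items: X1, X3, X4, X5 (k = 4).
Σσᵢ² = 2.446 + 1.369 + 2.295 + 2.843 = 8.953
σ²_T = 8.953 + 2 × 4.958 = 18.869
α (item deleted) = (4/3)·(1 − 8.953/18.869) = 0.701

α = 0.701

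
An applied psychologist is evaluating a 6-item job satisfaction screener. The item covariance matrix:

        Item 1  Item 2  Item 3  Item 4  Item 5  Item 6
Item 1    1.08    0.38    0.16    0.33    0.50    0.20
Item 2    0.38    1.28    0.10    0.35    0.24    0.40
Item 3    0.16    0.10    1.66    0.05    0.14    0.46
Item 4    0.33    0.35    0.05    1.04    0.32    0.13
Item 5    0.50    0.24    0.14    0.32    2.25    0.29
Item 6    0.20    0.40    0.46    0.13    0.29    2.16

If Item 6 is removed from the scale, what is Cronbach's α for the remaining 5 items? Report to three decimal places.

Cronbach's α = 0.516

Remaining items: Item 1, Item 2, Item 3, Item 4, Item 5 (k = 5).
Σσ²ᵢ = 1.08 + 1.28 + 1.66 + 1.04 + 2.25 = 7.31
σ²_T = 7.31 + 2 × 2.57 = 12.45
α (item deleted) = (5/4)·(1 − 7.31/12.45) = 0.516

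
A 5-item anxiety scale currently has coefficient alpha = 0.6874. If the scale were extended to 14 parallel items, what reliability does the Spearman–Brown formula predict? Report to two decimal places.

predicted reliability = 0.86

Length factor m = 14/5 = 2.8000
α' = m·α / (1 + (m−1)·α)
   = 14/5 × 0.6874 / (1 + (14/5 − 1) × 0.6874)
   = 1.9247 / 2.2373 = 0.86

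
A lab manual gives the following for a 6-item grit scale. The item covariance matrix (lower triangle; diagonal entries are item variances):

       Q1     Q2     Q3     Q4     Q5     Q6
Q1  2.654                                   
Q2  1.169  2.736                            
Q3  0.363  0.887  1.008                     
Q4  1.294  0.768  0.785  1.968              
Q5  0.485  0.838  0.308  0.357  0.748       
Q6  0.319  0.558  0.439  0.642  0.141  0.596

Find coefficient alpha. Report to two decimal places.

Σσ²ᵢ = 2.654 + 2.736 + 1.008 + 1.968 + 0.748 + 0.596 = 9.710
Sum of off-diagonal covariances = 9.353
σ²_total = 9.710 + 2 × 9.353 = 28.416
α = (k/(k−1))·(1 − Σσ²ᵢ/σ²_total) = (6/5)·(1 − 9.710/28.416) = 0.79

coefficient alpha = 0.79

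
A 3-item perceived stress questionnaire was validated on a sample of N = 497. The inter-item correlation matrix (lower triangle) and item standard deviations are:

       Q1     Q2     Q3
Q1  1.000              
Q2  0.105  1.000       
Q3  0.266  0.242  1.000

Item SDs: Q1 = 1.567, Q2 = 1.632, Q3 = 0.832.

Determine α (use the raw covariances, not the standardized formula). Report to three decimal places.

α = 0.368

Σσ²ᵢ = 1.567² + 1.632² + 0.832² = 5.8111
Covariances σ_ij = r_ij · s_i · s_j:
  σ(Q1,Q2) = 0.105 × 1.567 × 1.632 = 0.2685
  σ(Q1,Q3) = 0.266 × 1.567 × 0.832 = 0.3468
  σ(Q2,Q3) = 0.242 × 1.632 × 0.832 = 0.3286
σ²_T = Σσ²ᵢ + 2·Σσ_ij = 5.8111 + 2 × 0.9439 = 7.6989
α = (3/2)·(1 − 5.8111/7.6989) = 0.368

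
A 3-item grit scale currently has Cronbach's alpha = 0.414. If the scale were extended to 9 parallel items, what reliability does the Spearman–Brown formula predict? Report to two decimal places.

Length factor m = 9/3 = 3.0000
α' = m·α / (1 + (m−1)·α)
   = 9/3 × 0.414 / (1 + (9/3 − 1) × 0.414)
   = 1.2420 / 1.8280 = 0.68

predicted reliability = 0.68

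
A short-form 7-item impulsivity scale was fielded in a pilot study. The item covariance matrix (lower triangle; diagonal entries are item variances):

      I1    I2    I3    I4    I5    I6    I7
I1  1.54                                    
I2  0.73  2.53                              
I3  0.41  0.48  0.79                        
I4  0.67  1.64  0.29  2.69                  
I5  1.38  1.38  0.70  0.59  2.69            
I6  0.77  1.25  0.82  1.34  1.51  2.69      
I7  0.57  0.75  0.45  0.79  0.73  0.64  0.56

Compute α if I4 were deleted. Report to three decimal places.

Remaining items: I1, I2, I3, I5, I6, I7 (k = 6).
ΣVar(i) = 1.54 + 2.53 + 0.79 + 2.69 + 2.69 + 0.56 = 10.80
σ²_total = 10.80 + 2 × 12.57 = 35.94
α (item deleted) = (6/5)·(1 − 10.80/35.94) = 0.839

α = 0.839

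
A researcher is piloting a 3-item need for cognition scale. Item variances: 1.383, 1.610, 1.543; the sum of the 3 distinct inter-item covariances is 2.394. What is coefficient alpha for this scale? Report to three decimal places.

coefficient alpha = 0.770

Σσᵢ² = 1.383 + 1.610 + 1.543 = 4.536
Sum of distinct covariances = 2.394
Var(T) = Σσᵢ² + 2·Σcov = 4.536 + 2 × 2.394 = 9.324
α = (3/2)·(1 − 4.536/9.324) = 0.770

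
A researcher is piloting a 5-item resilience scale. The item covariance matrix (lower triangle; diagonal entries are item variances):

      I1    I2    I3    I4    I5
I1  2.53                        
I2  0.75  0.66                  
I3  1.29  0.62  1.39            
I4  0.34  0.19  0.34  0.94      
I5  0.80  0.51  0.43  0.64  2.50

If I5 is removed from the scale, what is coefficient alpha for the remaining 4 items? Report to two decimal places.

Remaining items: I1, I2, I3, I4 (k = 4).
Σσ²ᵢ = 2.53 + 0.66 + 1.39 + 0.94 = 5.52
total variance = 5.52 + 2 × 3.53 = 12.58
α (item deleted) = (4/3)·(1 − 5.52/12.58) = 0.75

coefficient alpha = 0.75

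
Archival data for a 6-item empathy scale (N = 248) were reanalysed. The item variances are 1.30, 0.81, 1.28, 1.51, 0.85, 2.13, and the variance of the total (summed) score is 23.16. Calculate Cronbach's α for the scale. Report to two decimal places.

Cronbach's α = 0.79

sum of item variances = 1.30 + 0.81 + 1.28 + 1.51 + 0.85 + 2.13 = 7.88
α = (k/(k−1))·(1 − sum of item variances/total variance) = (6/5)·(1 − 7.88/23.16) = 0.79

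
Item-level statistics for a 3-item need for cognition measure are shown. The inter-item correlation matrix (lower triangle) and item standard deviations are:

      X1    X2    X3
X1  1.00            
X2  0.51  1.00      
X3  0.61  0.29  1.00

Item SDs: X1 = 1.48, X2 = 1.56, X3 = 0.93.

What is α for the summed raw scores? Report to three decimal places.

Σσ²ᵢ = 1.48² + 1.56² + 0.93² = 5.4889
Covariances σ_ij = r_ij · s_i · s_j:
  σ(X1,X2) = 0.51 × 1.48 × 1.56 = 1.1775
  σ(X1,X3) = 0.61 × 1.48 × 0.93 = 0.8396
  σ(X2,X3) = 0.29 × 1.56 × 0.93 = 0.4207
σ²_T = Σσ²ᵢ + 2·Σσ_ij = 5.4889 + 2 × 2.4378 = 10.3645
α = (3/2)·(1 − 5.4889/10.3645) = 0.706

α = 0.706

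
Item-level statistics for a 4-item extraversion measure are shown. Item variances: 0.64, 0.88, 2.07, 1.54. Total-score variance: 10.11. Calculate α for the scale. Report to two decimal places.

Σσᵢ² = 0.64 + 0.88 + 2.07 + 1.54 = 5.13
α = (k/(k−1))·(1 − Σσᵢ²/σ²_total) = (4/3)·(1 − 5.13/10.11) = 0.66

α = 0.66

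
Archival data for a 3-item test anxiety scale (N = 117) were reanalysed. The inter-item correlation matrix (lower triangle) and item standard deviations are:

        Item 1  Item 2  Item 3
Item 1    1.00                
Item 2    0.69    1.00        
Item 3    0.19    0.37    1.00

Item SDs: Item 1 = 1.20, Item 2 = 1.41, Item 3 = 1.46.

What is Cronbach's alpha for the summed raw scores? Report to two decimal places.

Cronbach's alpha = 0.67

Σσ²ᵢ = 1.20² + 1.41² + 1.46² = 5.5597
Covariances σ_ij = r_ij · s_i · s_j:
  σ(Item 1,Item 2) = 0.69 × 1.20 × 1.41 = 1.1675
  σ(Item 1,Item 3) = 0.19 × 1.20 × 1.46 = 0.3329
  σ(Item 2,Item 3) = 0.37 × 1.41 × 1.46 = 0.7617
σ²_T = Σσ²ᵢ + 2·Σσ_ij = 5.5597 + 2 × 2.2621 = 10.0839
α = (3/2)·(1 − 5.5597/10.0839) = 0.67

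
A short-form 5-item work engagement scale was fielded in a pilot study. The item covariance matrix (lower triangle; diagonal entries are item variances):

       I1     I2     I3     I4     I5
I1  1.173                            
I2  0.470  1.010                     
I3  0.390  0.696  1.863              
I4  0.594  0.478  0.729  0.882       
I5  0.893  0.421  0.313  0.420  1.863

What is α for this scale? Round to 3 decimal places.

Σσ²ᵢ = 1.173 + 1.010 + 1.863 + 0.882 + 1.863 = 6.791
Sum of off-diagonal covariances = 5.404
total variance = 6.791 + 2 × 5.404 = 17.599
α = (k/(k−1))·(1 − Σσ²ᵢ/total variance) = (5/4)·(1 − 6.791/17.599) = 0.768

α = 0.768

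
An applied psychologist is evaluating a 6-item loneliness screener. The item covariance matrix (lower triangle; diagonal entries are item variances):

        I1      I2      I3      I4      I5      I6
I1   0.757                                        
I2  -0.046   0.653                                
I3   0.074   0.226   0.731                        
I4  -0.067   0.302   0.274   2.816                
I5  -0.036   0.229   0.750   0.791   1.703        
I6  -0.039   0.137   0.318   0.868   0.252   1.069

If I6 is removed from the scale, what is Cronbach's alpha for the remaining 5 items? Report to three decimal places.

Remaining items: I1, I2, I3, I4, I5 (k = 5).
ΣVar(i) = 0.757 + 0.653 + 0.731 + 2.816 + 1.703 = 6.660
total variance = 6.660 + 2 × 2.497 = 11.654
α (item deleted) = (5/4)·(1 − 6.660/11.654) = 0.536

α = 0.536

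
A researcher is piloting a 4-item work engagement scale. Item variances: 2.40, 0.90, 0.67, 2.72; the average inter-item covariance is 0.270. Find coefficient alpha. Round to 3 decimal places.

coefficient alpha = 0.435

ΣVar(i) = 2.40 + 0.90 + 0.67 + 2.72 = 6.69
Sum of the 6 distinct covariances = 6 × 0.270 = 1.620
σ²_T = ΣVar(i) + 2·Σcov = 6.69 + 2 × 1.620 = 9.930
α = (4/3)·(1 − 6.69/9.930) = 0.435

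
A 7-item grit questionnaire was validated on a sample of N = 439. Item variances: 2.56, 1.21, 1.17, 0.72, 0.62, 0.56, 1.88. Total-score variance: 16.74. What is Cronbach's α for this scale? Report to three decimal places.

α = 0.559

Σσᵢ² = 2.56 + 1.21 + 1.17 + 0.72 + 0.62 + 0.56 + 1.88 = 8.72
α = (k/(k−1))·(1 − Σσᵢ²/σ²_T) = (7/6)·(1 − 8.72/16.74) = 0.559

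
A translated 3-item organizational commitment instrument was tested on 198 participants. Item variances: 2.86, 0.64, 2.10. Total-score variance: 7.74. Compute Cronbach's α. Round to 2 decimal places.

Σσᵢ² = 2.86 + 0.64 + 2.10 = 5.60
α = (k/(k−1))·(1 − Σσᵢ²/σ²_T) = (3/2)·(1 − 5.60/7.74) = 0.41

Cronbach's α = 0.41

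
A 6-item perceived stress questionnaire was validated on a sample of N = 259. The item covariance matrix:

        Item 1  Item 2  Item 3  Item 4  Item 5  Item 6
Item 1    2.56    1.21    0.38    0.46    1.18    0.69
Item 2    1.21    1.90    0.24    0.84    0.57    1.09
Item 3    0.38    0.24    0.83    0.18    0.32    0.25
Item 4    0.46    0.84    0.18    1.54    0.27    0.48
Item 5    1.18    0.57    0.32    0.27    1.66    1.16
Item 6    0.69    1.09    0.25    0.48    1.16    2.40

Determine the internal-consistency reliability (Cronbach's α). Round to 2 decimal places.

α = 0.76

Σσᵢ² = 2.56 + 1.90 + 0.83 + 1.54 + 1.66 + 2.40 = 10.89
Sum of the distinct covariances = 9.32
σ²_total = 10.89 + 2 × 9.32 = 29.53
α = (k/(k−1))·(1 − Σσᵢ²/σ²_total) = (6/5)·(1 − 10.89/29.53) = 0.76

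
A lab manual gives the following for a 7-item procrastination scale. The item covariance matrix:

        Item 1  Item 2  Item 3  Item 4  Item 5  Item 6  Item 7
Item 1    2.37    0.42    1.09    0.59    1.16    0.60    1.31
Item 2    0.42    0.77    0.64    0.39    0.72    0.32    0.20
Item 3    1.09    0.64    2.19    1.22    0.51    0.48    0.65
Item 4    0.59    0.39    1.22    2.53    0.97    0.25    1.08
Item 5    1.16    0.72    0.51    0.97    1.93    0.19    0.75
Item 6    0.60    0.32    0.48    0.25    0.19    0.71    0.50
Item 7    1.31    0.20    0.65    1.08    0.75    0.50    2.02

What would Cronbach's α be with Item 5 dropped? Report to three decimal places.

α = 0.777

Remaining items: Item 1, Item 2, Item 3, Item 4, Item 6, Item 7 (k = 6).
Σσ²ᵢ = 2.37 + 0.77 + 2.19 + 2.53 + 0.71 + 2.02 = 10.59
Var(T) = 10.59 + 2 × 9.74 = 30.07
α (item deleted) = (6/5)·(1 − 10.59/30.07) = 0.777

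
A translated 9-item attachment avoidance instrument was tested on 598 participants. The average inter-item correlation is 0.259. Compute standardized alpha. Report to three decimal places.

standardized alpha = 0.759

Standardized α = k·r̄ / (1 + (k−1)·r̄) = 9 × 0.259 / (1 + 8 × 0.259)
  = 2.3310 / 3.0720 = 0.759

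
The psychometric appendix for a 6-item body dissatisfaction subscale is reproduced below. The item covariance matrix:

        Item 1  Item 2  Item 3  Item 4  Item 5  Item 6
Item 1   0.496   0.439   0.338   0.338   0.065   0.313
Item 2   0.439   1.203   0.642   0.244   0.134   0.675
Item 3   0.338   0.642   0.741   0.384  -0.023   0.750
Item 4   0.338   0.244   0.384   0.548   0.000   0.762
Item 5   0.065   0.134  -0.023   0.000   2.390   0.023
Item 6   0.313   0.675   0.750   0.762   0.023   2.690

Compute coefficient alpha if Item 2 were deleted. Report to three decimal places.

coefficient alpha = 0.578

Remaining items: Item 1, Item 3, Item 4, Item 5, Item 6 (k = 5).
sum of item variances = 0.496 + 0.741 + 0.548 + 2.390 + 2.690 = 6.865
σ²_total = 6.865 + 2 × 2.950 = 12.765
α (item deleted) = (5/4)·(1 − 6.865/12.765) = 0.578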